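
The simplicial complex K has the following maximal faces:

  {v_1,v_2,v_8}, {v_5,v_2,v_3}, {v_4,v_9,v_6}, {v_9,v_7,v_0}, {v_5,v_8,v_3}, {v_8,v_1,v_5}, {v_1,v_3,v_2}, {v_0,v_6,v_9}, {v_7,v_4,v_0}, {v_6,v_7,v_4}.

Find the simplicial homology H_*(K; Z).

H_0 = Z^2,  H_1 = Z^2,  H_2 = 0.

Order the vertices as v_0 < v_1 < v_2 < v_3 < v_4 < v_5 < v_6 < v_7 < v_8 < v_9. Listing each simplex with vertices in this order, K has dimension 2 with simplices:

  0-simplices (10): [v_0], [v_1], [v_2], [v_3], [v_4], [v_5], [v_6], [v_7], [v_8], [v_9]
  1-simplices (20): (20 of them)
  2-simplices (10): [v_0,v_4,v_7], [v_0,v_6,v_9], [v_0,v_7,v_9], [v_1,v_2,v_3], [v_1,v_2,v_8], [v_1,v_5,v_8], [v_2,v_3,v_5], [v_3,v_5,v_8], [v_4,v_6,v_7], [v_4,v_6,v_9]

so the chain groups are C_0 ≅ Z^10, C_1 ≅ Z^20, C_2 ≅ Z^10.

The boundary map ∂_1: C_1 → C_0 is given by ∂[p,q] = [q] − [p].
The 10×20 boundary matrix has rank 8 and Smith normal form diag(1,1,1,1,1,1,1,1).

Boundary ∂_2: C_2 → C_1 sends each 2-simplex [p,q,r] to [q,r] − [p,r] + [p,q]. For instance
  ∂[v_0,v_7,v_9] = [v_7,v_9] − [v_0,v_9] + [v_0,v_7],
  ∂[v_3,v_5,v_8] = [v_5,v_8] − [v_3,v_8] + [v_3,v_5].
This gives a 20×10 integer matrix of rank 10; reducing to Smith normal form yields diagonal entries (1,1,1,1,1,1,1,1,1,1).

From H_k ≅ ker(∂_k) / im(∂_{k+1}) we obtain:

  H_0: rank C_0 − rank ∂_1 = 10 − 8 = 2, and the invariant factors of ∂_1 are all 1, so H_0 ≅ Z^2.
  H_1: rank ker ∂_1 − rank ∂_2 = (20 − 8) − 10 = 2, and the invariant factors of ∂_2 are all 1, so H_1 ≅ Z^2.
  H_2: rank ker ∂_2 − rank ∂_3 = (10 − 10) − 0 = 0, and there is no ∂_3, so H_2 ≅ 0.

As a check, the Euler characteristic is 10 − 20 + 10 = 0, which agrees with 2 − 2 + 0 = 0.
(K is a triangulation of the disjoint union of the Möbius band and the Möbius band.)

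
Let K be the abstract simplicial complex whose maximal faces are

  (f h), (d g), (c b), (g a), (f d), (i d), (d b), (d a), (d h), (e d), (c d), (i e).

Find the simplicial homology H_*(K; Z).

H_0 ≅ Z,  H_1 ≅ Z^4.

Fix the vertex order a < b < c < d < e < f < g < h < i and write every simplex with vertices in increasing order. Then dim K = 1 and the simplices of K are:

  0-simplices (9): a, b, c, d, e, f, g, h, i
  1-simplices (12): ad, ag, bc, bd, cd, de, df, dg, dh, di, ei, fh

Hence C_0 ≅ Z^9, C_1 ≅ Z^12.

∂_1: C_1 → C_0 sends each edge [p,q] (with p < q) to q − p. For instance
  ∂di = i − d.
As a 9×12 matrix over Z this has rank 8, with invariant factors (1,1,1,1,1,1,1,1).

Reading off H_k = ker ∂_k / im ∂_{k+1}:

  H_0: rank C_0 − rank ∂_1 = 9 − 8 = 1, and the invariant factors of ∂_1 are all 1, so H_0 ≅ Z.
  H_1: rank ker ∂_1 − rank ∂_2 = (12 − 8) − 0 = 4, and there is no ∂_2, so H_1 ≅ Z^4.

(K is a triangulation of a wedge of 4 circles.)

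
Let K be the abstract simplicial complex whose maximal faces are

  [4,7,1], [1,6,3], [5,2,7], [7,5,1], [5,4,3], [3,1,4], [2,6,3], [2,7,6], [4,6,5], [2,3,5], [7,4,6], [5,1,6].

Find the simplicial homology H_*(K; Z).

H_0 ≅ Z,  H_1 ≅ Z_2,  H_2 = 0.

We work with the vertex ordering 1 < 2 < 3 < 4 < 5 < 6 < 7. The simplices of K, each written with vertices in increasing order, are:

  0-simplices (7): [1], [2], [3], [4], [5], [6], [7]
  1-simplices (18): [1,3], [1,4], [1,5], [1,6], [1,7], [2,3], [2,5], [2,6], [2,7], [3,4], [3,5], [3,6], [4,5], [4,6], [4,7], [5,6], [5,7], [6,7]
  2-simplices (12): [1,3,4], [1,3,6], [1,4,7], [1,5,6], [1,5,7], [2,3,5], [2,3,6], [2,5,7], [2,6,7], [3,4,5], [4,5,6], [4,6,7]

Hence C_0 ≅ Z^7, C_1 ≅ Z^18, C_2 ≅ Z^12.

The boundary map ∂_1: C_1 → C_0 is given by ∂[p,q] = [q] − [p]. For instance
  ∂[4,5] = [5] − [4].
The 7×18 boundary matrix has rank 6 and Smith normal form diag(1,1,1,1,1,1).

Boundary ∂_2: C_2 → C_1 sends each 2-simplex [p,q,r] to [q,r] − [p,r] + [p,q]. For instance
  ∂[1,4,7] = [4,7] − [1,7] + [1,4],
  ∂[4,5,6] = [5,6] − [4,6] + [4,5].
The 18×12 boundary matrix has rank 12 and Smith normal form diag(1,1,1,1,1,1,1,1,1,1,1,2).

From H_k ≅ ker(∂_k) / im(∂_{k+1}) we obtain:

  H_0: rank C_0 − rank ∂_1 = 7 − 6 = 1, and the invariant factors of ∂_1 are all 1, so H_0 ≅ Z.
  H_1: rank ker ∂_1 − rank ∂_2 = (18 − 6) − 12 = 0, and ∂_2 has invariant factor 2 > 1, so H_1 ≅ Z_2.
  H_2: rank ker ∂_2 − rank ∂_3 = (12 − 12) − 0 = 0, and there is no ∂_3, so H_2 ≅ 0.

As a check, the Euler characteristic is 7 − 18 + 12 = 1, which agrees with 1 − 0 + 0 = 1.
(K is a triangulation of the real projective plane RP^2.)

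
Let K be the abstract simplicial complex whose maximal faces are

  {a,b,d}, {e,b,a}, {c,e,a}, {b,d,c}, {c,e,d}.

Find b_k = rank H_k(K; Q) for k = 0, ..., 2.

Fix the vertex order a < b < c < d < e and write every simplex with vertices in increasing order. Then dim K = 2 and the simplices of K are:

  0-simplices (5): a, b, c, d, e
  1-simplices (10): ab, ac, ad, ae, bc, bd, be, cd, ce, de
  2-simplices (5): abd, abe, ace, bcd, cde

so the chain groups are C_0 ≅ Z^5, C_1 ≅ Z^10, C_2 ≅ Z^5.

Boundary ∂_1: C_1 → C_0 sends each edge [p,q] (with p < q) to q − p. For instance
  ∂de = e − d.
The 5×10 boundary matrix has rank 4 and Smith normal form diag(1,1,1,1).

∂_2: C_2 → C_1 acts by ∂[p,q,r] = [q,r] − [p,r] + [p,q]. For instance
  ∂bcd = cd − bd + bc,
  ∂cde = de − ce + cd.
As a 10×5 matrix over Z this has rank 5, with invariant factors (1,1,1,1,1).

Reading off H_k = ker ∂_k / im ∂_{k+1}:

  H_0: rank C_0 − rank ∂_1 = 5 − 4 = 1, and the invariant factors of ∂_1 are all 1, so H_0 = Z.
  H_1: rank ker ∂_1 − rank ∂_2 = (10 − 4) − 5 = 1, and the invariant factors of ∂_2 are all 1, so H_1 = Z.
  H_2: rank ker ∂_2 − rank ∂_3 = (5 − 5) − 0 = 0, and there is no ∂_3, so H_2 = 0.

As a check, the Euler characteristic is 5 − 10 + 5 = 0, which agrees with 1 − 1 + 0 = 0.
(K is a triangulation of the Möbius band.)

Hence the Betti numbers are b_0 = 1, b_1 = 1, b_2 = 0.

b_0 = 1, b_1 = 1, b_2 = 0.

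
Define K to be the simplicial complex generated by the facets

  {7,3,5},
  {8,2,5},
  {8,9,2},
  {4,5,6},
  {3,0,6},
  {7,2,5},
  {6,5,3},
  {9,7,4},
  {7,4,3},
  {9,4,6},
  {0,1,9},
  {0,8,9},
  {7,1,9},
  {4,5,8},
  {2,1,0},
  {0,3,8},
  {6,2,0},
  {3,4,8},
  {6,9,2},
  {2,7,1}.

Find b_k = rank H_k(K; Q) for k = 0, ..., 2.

b_0 = 1, b_1 = 1, b_2 = 0.

Take the total order 0 < 1 < 2 < 3 < 4 < 5 < 6 < 7 < 8 < 9 on the vertex set. Then K (dimension 2) consists of the simplices:

  0-simplices (10): [0], [1], [2], [3], [4], [5], [6], [7], [8], [9]
  1-simplices (30): (30 of them)
  2-simplices (20): (20 of them)

giving chain groups C_0 ≅ Z^10, C_1 ≅ Z^30, C_2 ≅ Z^20.

∂_1: C_1 → C_0 maps an edge to its endpoints' difference, ∂[p,q] = q − p. For instance
  ∂[6,9] = [9] − [6].
This gives a 10×30 integer matrix of rank 9; reducing to Smith normal form yields diagonal entries (1,1,1,1,1,1,1,1,1).

The boundary map ∂_2: C_2 → C_1 acts by ∂[p,q,r] = [q,r] − [p,r] + [p,q]. For instance
  ∂[3,4,8] = [4,8] − [3,8] + [3,4],
  ∂[4,7,9] = [7,9] − [4,9] + [4,7].
As a 30×20 matrix over Z this has rank 20, with invariant factors (1,1,1,1,1,1,1,1,1,1,1,1,1,1,1,1,1,1,1,2).

Now H_k = ker ∂_k / im ∂_{k+1}, so:

  H_0: rank C_0 − rank ∂_1 = 10 − 9 = 1, and the invariant factors of ∂_1 are all 1, so H_0 = Z.
  H_1: rank ker ∂_1 − rank ∂_2 = (30 − 9) − 20 = 1, and ∂_2 has invariant factor 2 > 1, so H_1 = Z × Z/2.
  H_2: rank ker ∂_2 − rank ∂_3 = (20 − 20) − 0 = 0, and there is no ∂_3, so H_2 = 0.

As a check, the Euler characteristic is 10 − 30 + 20 = 0, which agrees with 1 − 1 + 0 = 0.
(K is a triangulation of the Klein bottle.)

Hence the Betti numbers are b_0 = 1, b_1 = 1, b_2 = 0.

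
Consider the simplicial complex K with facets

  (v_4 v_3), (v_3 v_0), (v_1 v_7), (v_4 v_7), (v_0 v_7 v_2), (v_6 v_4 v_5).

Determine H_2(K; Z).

H_2 = 0.

We work with the vertex ordering v_0 < v_1 < v_2 < v_3 < v_4 < v_5 < v_6 < v_7. The simplices of K, each written with vertices in increasing order, are:

  0-simplices (8): [v_0], [v_1], [v_2], [v_3], [v_4], [v_5], [v_6], [v_7]
  1-simplices (10): [v_0,v_2], [v_0,v_3], [v_0,v_7], [v_1,v_7], [v_2,v_7], [v_3,v_4], [v_4,v_5], [v_4,v_6], [v_4,v_7], [v_5,v_6]
  2-simplices (2): [v_0,v_2,v_7], [v_4,v_5,v_6]

giving chain groups C_0 ≅ Z^8, C_1 ≅ Z^10, C_2 ≅ Z^2.

Boundary ∂_1: C_1 → C_0 sends each edge [p,q] (with p < q) to q − p. For instance
  ∂[v_2,v_7] = [v_7] − [v_2].
This gives a 8×10 integer matrix of rank 7; reducing to Smith normal form yields diagonal entries (1,1,1,1,1,1,1).

∂_2: C_2 → C_1 acts by ∂[p,q,r] = [q,r] − [p,r] + [p,q]. For instance
  ∂[v_0,v_2,v_7] = [v_2,v_7] − [v_0,v_7] + [v_0,v_2],
  ∂[v_4,v_5,v_6] = [v_5,v_6] − [v_4,v_6] + [v_4,v_5].
This gives a 10×2 integer matrix of rank 2; reducing to Smith normal form yields diagonal entries (1,1).

Computing H_k = (kernel of ∂_k) / (image of ∂_{k+1}):

  H_2: rank ker ∂_2 − rank ∂_3 = (2 − 2) − 0 = 0, and there is no ∂_3, so H_2 = 0.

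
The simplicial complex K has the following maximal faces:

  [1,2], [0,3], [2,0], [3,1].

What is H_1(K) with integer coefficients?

H_1 ≅ Z.

We work with the vertex ordering 0 < 1 < 2 < 3. The simplices of K, each written with vertices in increasing order, are:

  0-simplices (4): [0], [1], [2], [3]
  1-simplices (4): [0,2], [0,3], [1,2], [1,3]

giving chain groups C_0 ≅ Z^4, C_1 ≅ Z^4.

The boundary map ∂_1: C_1 → C_0 maps an edge to its endpoints' difference, ∂[p,q] = q − p.
The 4×4 boundary matrix has rank 3 and Smith normal form diag(1,1,1).

Reading off H_k = ker ∂_k / im ∂_{k+1}:

  H_1: rank ker ∂_1 − rank ∂_2 = (4 − 3) − 0 = 1, and there is no ∂_2, so H_1 ≅ Z.

(K is a triangulation of the circle S^1.)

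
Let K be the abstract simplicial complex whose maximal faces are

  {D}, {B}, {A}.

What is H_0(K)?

H_0 ≅ Z^3.

Take the total order A < B < D on the vertex set. Then K (dimension 0) consists of the simplices:

  0-simplices (3): A, B, D

so the chain groups are C_0 ≅ Z^3.

Now H_k = ker ∂_k / im ∂_{k+1}, so:

  H_0: rank C_0 − rank ∂_1 = 3 − 0 = 3, and there is no ∂_1, so H_0 ≅ Z^3.

(K is a triangulation of a set of 3 points.)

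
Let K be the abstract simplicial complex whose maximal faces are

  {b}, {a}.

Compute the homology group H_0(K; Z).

Fix the vertex order a < b and write every simplex with vertices in increasing order. Then dim K = 0 and the simplices of K are:

  0-simplices (2): a, b

giving chain groups C_0 ≅ Z^2.

From H_k ≅ ker(∂_k) / im(∂_{k+1}) we obtain:

  H_0: rank C_0 − rank ∂_1 = 2 − 0 = 2, and there is no ∂_1, so H_0 ≅ Z^2.

H_0 = Z^2.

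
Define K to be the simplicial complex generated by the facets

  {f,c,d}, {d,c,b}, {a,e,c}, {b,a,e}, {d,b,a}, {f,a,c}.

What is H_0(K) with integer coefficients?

Fix the vertex order a < b < c < d < e < f and write every simplex with vertices in increasing order. Then dim K = 2 and the simplices of K are:

  0-simplices (6): a, b, c, d, e, f
  1-simplices (12): ab, ac, ad, ae, af, bc, bd, be, cd, ce, cf, df
  2-simplices (6): abd, abe, ace, acf, bcd, cdf

Hence C_0 ≅ Z^6, C_1 ≅ Z^12, C_2 ≅ Z^6.

The boundary map ∂_1: C_1 → C_0 maps an edge to its endpoints' difference, ∂[p,q] = q − p. For instance
  ∂af = f − a.
As a 6×12 matrix over Z this has rank 5, with invariant factors (1,1,1,1,1).

Boundary ∂_2: C_2 → C_1 maps a triangle to the signed sum of its edges. For instance
  ∂acf = cf − af + ac,
  ∂abd = bd − ad + ab.
As a 12×6 matrix over Z this has rank 6, with invariant factors (1,1,1,1,1,1).

Now H_k = ker ∂_k / im ∂_{k+1}, so:

  H_0: rank C_0 − rank ∂_1 = 6 − 5 = 1, and the invariant factors of ∂_1 are all 1, so H_0 = Z.

H_0 ≅ Z.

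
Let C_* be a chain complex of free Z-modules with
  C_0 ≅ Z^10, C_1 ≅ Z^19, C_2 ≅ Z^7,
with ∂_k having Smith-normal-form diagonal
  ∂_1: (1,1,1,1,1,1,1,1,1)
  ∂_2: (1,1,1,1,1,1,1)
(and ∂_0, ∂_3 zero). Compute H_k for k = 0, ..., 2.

H_0 ≅ Z,  H_1 ≅ Z^3,  H_2 = 0.

H_0: b_0 = 10 − 0 − 9 = 1; torsion from ∂_1 factors > 1: none. So H_0 ≅ Z.
H_1: b_1 = 19 − 9 − 7 = 3; torsion from ∂_2 factors > 1: none. So H_1 ≅ Z^3.
H_2: b_2 = 7 − 7 − 0 = 0; torsion from ∂_3 factors > 1: none. So H_2 ≅ 0.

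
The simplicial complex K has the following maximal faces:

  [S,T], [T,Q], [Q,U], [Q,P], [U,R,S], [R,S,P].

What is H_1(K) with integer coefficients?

K has 6 vertices, 9 edges, 2 triangles.
rank ∂_1 = 5, rank ∂_2 = 2 ⇒ b_1 = 9 − 5 − 2 = 2; all invariant factors of ∂_2 are 1 so no torsion. So H_1 = Z^2.

H_1 ≅ Z^2.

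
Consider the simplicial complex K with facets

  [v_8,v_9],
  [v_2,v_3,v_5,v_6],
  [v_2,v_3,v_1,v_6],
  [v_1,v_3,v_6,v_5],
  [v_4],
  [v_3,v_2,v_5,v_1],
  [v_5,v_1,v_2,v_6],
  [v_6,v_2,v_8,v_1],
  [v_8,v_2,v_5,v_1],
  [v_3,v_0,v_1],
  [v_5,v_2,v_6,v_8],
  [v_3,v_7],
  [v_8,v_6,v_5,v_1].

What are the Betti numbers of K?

K has 10 vertices, 18 edges, 17 triangles, 9 3-simplices.
rank ∂_0 = 0, rank ∂_1 = 8 ⇒ b_0 = 10 − 0 − 8 = 2; all invariant factors of ∂_1 are 1 so no torsion. So H_0 = Z^2.
rank ∂_1 = 8, rank ∂_2 = 10 ⇒ b_1 = 18 − 8 − 10 = 0; all invariant factors of ∂_2 are 1 so no torsion. So H_1 = 0.
rank ∂_2 = 10, rank ∂_3 = 7 ⇒ b_2 = 17 − 10 − 7 = 0; all invariant factors of ∂_3 are 1 so no torsion. So H_2 = 0.
rank ∂_3 = 7, rank ∂_4 = 0 ⇒ b_3 = 9 − 7 − 0 = 2. So H_3 = Z^2.

b_0 = 2, b_1 = 0, b_2 = 0, b_3 = 2.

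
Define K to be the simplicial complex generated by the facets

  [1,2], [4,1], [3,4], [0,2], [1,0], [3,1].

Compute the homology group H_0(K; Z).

H_0 ≅ Z.

We work with the vertex ordering 0 < 1 < 2 < 3 < 4. The simplices of K, each written with vertices in increasing order, are:

  0-simplices (5): [0], [1], [2], [3], [4]
  1-simplices (6): [0,1], [0,2], [1,2], [1,3], [1,4], [3,4]

giving chain groups C_0 ≅ Z^5, C_1 ≅ Z^6.

The boundary map ∂_1: C_1 → C_0 is given by ∂[p,q] = [q] − [p]. For instance
  ∂[1,4] = [4] − [1].
As a 5×6 matrix over Z this has rank 4, with invariant factors (1,1,1,1).

Now H_k = ker ∂_k / im ∂_{k+1}, so:

  H_0: rank C_0 − rank ∂_1 = 5 − 4 = 1, and the invariant factors of ∂_1 are all 1, so H_0 ≅ Z.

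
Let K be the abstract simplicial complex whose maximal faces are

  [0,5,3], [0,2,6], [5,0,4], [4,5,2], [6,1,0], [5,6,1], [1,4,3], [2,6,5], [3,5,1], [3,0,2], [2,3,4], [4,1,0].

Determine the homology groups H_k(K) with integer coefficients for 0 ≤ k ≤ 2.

We work with the vertex ordering 0 < 1 < 2 < 3 < 4 < 5 < 6. The simplices of K, each written with vertices in increasing order, are:

  0-simplices (7): [0], [1], [2], [3], [4], [5], [6]
  1-simplices (18): [0,1], [0,2], [0,3], [0,4], [0,5], [0,6], [1,3], [1,4], [1,5], [1,6], [2,3], [2,4], [2,5], [2,6], [3,4], [3,5], [4,5], [5,6]
  2-simplices (12): [0,1,4], [0,1,6], [0,2,3], [0,2,6], [0,3,5], [0,4,5], [1,3,4], [1,3,5], [1,5,6], [2,3,4], [2,4,5], [2,5,6]

giving chain groups C_0 ≅ Z^7, C_1 ≅ Z^18, C_2 ≅ Z^12.

Boundary ∂_1: C_1 → C_0 is given by ∂[p,q] = [q] − [p].
The 7×18 boundary matrix has rank 6 and Smith normal form diag(1,1,1,1,1,1).

∂_2: C_2 → C_1 sends each 2-simplex [p,q,r] to [q,r] − [p,r] + [p,q]. For instance
  ∂[2,4,5] = [4,5] − [2,5] + [2,4],
  ∂[0,1,6] = [1,6] − [0,6] + [0,1].
This gives a 18×12 integer matrix of rank 12; reducing to Smith normal form yields diagonal entries (1,1,1,1,1,1,1,1,1,1,1,2).

Reading off H_k = ker ∂_k / im ∂_{k+1}:

  H_0: rank C_0 − rank ∂_1 = 7 − 6 = 1, and the invariant factors of ∂_1 are all 1, so H_0 ≅ Z.
  H_1: rank ker ∂_1 − rank ∂_2 = (18 − 6) − 12 = 0, and ∂_2 has invariant factor 2 > 1, so H_1 ≅ Z/2.
  H_2: rank ker ∂_2 − rank ∂_3 = (12 − 12) − 0 = 0, and there is no ∂_3, so H_2 ≅ 0.

H_0 = Z,  H_1 = Z/2,  H_2 = 0.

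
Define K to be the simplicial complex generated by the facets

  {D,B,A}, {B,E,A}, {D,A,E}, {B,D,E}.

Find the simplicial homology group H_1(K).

H_1 = 0.

Take the total order A < B < D < E on the vertex set. Then K (dimension 2) consists of the simplices:

  0-simplices (4): A, B, D, E
  1-simplices (6): AB, AD, AE, BD, BE, DE
  2-simplices (4): ABD, ABE, ADE, BDE

giving chain groups C_0 ≅ Z^4, C_1 ≅ Z^6, C_2 ≅ Z^4.

The boundary map ∂_1: C_1 → C_0 sends each edge [p,q] (with p < q) to q − p. For instance
  ∂DE = E − D.
The resulting 4×6 matrix has rank 3, and its Smith normal form has invariant factors (1,1,1).

The boundary map ∂_2: C_2 → C_1 maps a triangle to the signed sum of its edges. For instance
  ∂ADE = DE − AE + AD,
  ∂BDE = DE − BE + BD.
As a 6×4 matrix over Z this has rank 3, with invariant factors (1,1,1).

From H_k ≅ ker(∂_k) / im(∂_{k+1}) we obtain:

  H_1: rank ker ∂_1 − rank ∂_2 = (6 − 3) − 3 = 0, and the invariant factors of ∂_2 are all 1, so H_1 ≅ 0.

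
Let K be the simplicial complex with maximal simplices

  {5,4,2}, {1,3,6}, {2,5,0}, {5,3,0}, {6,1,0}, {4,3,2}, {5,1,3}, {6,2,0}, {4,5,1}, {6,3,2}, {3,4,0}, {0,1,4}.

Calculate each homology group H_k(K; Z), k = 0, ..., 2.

H_0 ≅ Z,  H_1 ≅ Z/2,  H_2 = 0.

We work with the vertex ordering 0 < 1 < 2 < 3 < 4 < 5 < 6. The simplices of K, each written with vertices in increasing order, are:

  0-simplices (7): [0], [1], [2], [3], [4], [5], [6]
  1-simplices (18): [0,1], [0,2], [0,3], [0,4], [0,5], [0,6], [1,3], [1,4], [1,5], [1,6], [2,3], [2,4], [2,5], [2,6], [3,4], [3,5], [3,6], [4,5]
  2-simplices (12): [0,1,4], [0,1,6], [0,2,5], [0,2,6], [0,3,4], [0,3,5], [1,3,5], [1,3,6], [1,4,5], [2,3,4], [2,3,6], [2,4,5]

so the chain groups are C_0 ≅ Z^7, C_1 ≅ Z^18, C_2 ≅ Z^12.

Boundary ∂_1: C_1 → C_0 maps an edge to its endpoints' difference, ∂[p,q] = q − p.
As a 7×18 matrix over Z this has rank 6, with invariant factors (1,1,1,1,1,1).

Boundary ∂_2: C_2 → C_1 sends each 2-simplex [p,q,r] to [q,r] − [p,r] + [p,q]. For instance
  ∂[0,3,4] = [3,4] − [0,4] + [0,3],
  ∂[1,3,5] = [3,5] − [1,5] + [1,3].
This gives a 18×12 integer matrix of rank 12; reducing to Smith normal form yields diagonal entries (1,1,1,1,1,1,1,1,1,1,1,2).

Now H_k = ker ∂_k / im ∂_{k+1}, so:

  H_0: rank C_0 − rank ∂_1 = 7 − 6 = 1, and the invariant factors of ∂_1 are all 1, so H_0 ≅ Z.
  H_1: rank ker ∂_1 − rank ∂_2 = (18 − 6) − 12 = 0, and ∂_2 has invariant factor 2 > 1, so H_1 ≅ Z/2.
  H_2: rank ker ∂_2 − rank ∂_3 = (12 − 12) − 0 = 0, and there is no ∂_3, so H_2 ≅ 0.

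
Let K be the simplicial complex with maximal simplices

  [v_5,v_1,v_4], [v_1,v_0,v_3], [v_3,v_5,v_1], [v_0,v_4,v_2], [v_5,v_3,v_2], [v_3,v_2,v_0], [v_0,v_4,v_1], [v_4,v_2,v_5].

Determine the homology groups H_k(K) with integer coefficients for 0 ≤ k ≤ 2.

Fix the vertex order v_0 < v_1 < v_2 < v_3 < v_4 < v_5 and write every simplex with vertices in increasing order. Then dim K = 2 and the simplices of K are:

  0-simplices (6): [v_0], [v_1], [v_2], [v_3], [v_4], [v_5]
  1-simplices (12): [v_0,v_1], [v_0,v_2], [v_0,v_3], [v_0,v_4], [v_1,v_3], [v_1,v_4], [v_1,v_5], [v_2,v_3], [v_2,v_4], [v_2,v_5], [v_3,v_5], [v_4,v_5]
  2-simplices (8): [v_0,v_1,v_3], [v_0,v_1,v_4], [v_0,v_2,v_3], [v_0,v_2,v_4], [v_1,v_3,v_5], [v_1,v_4,v_5], [v_2,v_3,v_5], [v_2,v_4,v_5]

Hence C_0 ≅ Z^6, C_1 ≅ Z^12, C_2 ≅ Z^8.

The boundary map ∂_1: C_1 → C_0 maps an edge to its endpoints' difference, ∂[p,q] = q − p. For instance
  ∂[v_4,v_5] = [v_5] − [v_4].
The 6×12 boundary matrix has rank 5 and Smith normal form diag(1,1,1,1,1).

The boundary map ∂_2: C_2 → C_1 acts by ∂[p,q,r] = [q,r] − [p,r] + [p,q]. For instance
  ∂[v_0,v_1,v_3] = [v_1,v_3] − [v_0,v_3] + [v_0,v_1],
  ∂[v_1,v_4,v_5] = [v_4,v_5] − [v_1,v_5] + [v_1,v_4].
As a 12×8 matrix over Z this has rank 7, with invariant factors (1,1,1,1,1,1,1).

From H_k ≅ ker(∂_k) / im(∂_{k+1}) we obtain:

  H_0: rank C_0 − rank ∂_1 = 6 − 5 = 1, and the invariant factors of ∂_1 are all 1, so H_0 ≅ Z.
  H_1: rank ker ∂_1 − rank ∂_2 = (12 − 5) − 7 = 0, and the invariant factors of ∂_2 are all 1, so H_1 ≅ 0.
  H_2: rank ker ∂_2 − rank ∂_3 = (8 − 7) − 0 = 1, and there is no ∂_3, so H_2 ≅ Z.

H_0 ≅ Z,  H_1 = 0,  H_2 ≅ Z.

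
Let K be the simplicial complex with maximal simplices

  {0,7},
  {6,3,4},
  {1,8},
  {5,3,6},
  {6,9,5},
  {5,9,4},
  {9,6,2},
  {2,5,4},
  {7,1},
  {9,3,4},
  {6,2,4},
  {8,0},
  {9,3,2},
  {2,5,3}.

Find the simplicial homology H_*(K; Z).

H_0 ≅ Z^2,  H_1 ≅ Z ⊕ Z/2,  H_2 = 0.

K has 10 vertices, 19 edges, 10 triangles.
rank ∂_0 = 0, rank ∂_1 = 8 ⇒ b_0 = 10 − 0 − 8 = 2; all invariant factors of ∂_1 are 1 so no torsion. So H_0 = Z^2.
rank ∂_1 = 8, rank ∂_2 = 10 ⇒ b_1 = 19 − 8 − 10 = 1; ∂_2 has invariant factor(s) [2] giving torsion. So H_1 = Z ⊕ Z/2.
rank ∂_2 = 10, rank ∂_3 = 0 ⇒ b_2 = 10 − 10 − 0 = 0. So H_2 = 0.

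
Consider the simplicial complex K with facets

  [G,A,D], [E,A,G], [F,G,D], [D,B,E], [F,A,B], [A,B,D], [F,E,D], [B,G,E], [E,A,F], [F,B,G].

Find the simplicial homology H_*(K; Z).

We work with the vertex ordering A < B < D < E < F < G. The simplices of K, each written with vertices in increasing order, are:

  0-simplices (6): A, B, D, E, F, G
  1-simplices (15): AB, AD, AE, AF, AG, BD, BE, BF, BG, DE, DF, DG, EF, EG, FG
  2-simplices (10): ABD, ABF, ADG, AEF, AEG, BDE, BEG, BFG, DEF, DFG

Hence C_0 ≅ Z^6, C_1 ≅ Z^15, C_2 ≅ Z^10.

∂_1: C_1 → C_0 sends each edge [p,q] (with p < q) to q − p.
The resulting 6×15 matrix has rank 5, and its Smith normal form has invariant factors (1,1,1,1,1).

Boundary ∂_2: C_2 → C_1 maps a triangle to the signed sum of its edges. For instance
  ∂AEG = EG − AG + AE,
  ∂DFG = FG − DG + DF.
The 15×10 boundary matrix has rank 10 and Smith normal form diag(1,1,1,1,1,1,1,1,1,2).

Computing H_k = (kernel of ∂_k) / (image of ∂_{k+1}):

  H_0: rank C_0 − rank ∂_1 = 6 − 5 = 1, and the invariant factors of ∂_1 are all 1, so H_0 ≅ Z.
  H_1: rank ker ∂_1 − rank ∂_2 = (15 − 5) − 10 = 0, and ∂_2 has invariant factor 2 > 1, so H_1 ≅ Z/2Z.
  H_2: rank ker ∂_2 − rank ∂_3 = (10 − 10) − 0 = 0, and there is no ∂_3, so H_2 ≅ 0.

H_0 ≅ Z,  H_1 ≅ Z/2Z,  H_2 = 0.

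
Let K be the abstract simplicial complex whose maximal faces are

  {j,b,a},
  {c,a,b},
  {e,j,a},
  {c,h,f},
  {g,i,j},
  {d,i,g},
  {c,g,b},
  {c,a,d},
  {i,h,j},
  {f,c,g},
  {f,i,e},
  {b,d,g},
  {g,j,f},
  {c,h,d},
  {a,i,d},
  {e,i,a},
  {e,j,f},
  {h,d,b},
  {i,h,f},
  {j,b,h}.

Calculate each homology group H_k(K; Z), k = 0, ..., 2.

H_0 ≅ Z,  H_1 ≅ Z ⊕ Z/2Z,  H_2 = 0.

Order the vertices as a < b < c < d < e < f < g < h < i < j. Listing each simplex with vertices in this order, K has dimension 2 with simplices:

  0-simplices (10): a, b, c, d, e, f, g, h, i, j
  1-simplices (30): ab, ac, ad, ae, ai, aj, bc, bd, bg, bh, bj, cd, cf, cg, ch, dg, dh, di, ef, ei, ej, fg, fh, fi, fj, gi, gj, hi, hj, ij
  2-simplices (20): abc, abj, acd, adi, aei, aej, bcg, bdg, bdh, bhj, cdh, cfg, cfh, dgi, efi, efj, fgj, fhi, gij, hij

so the chain groups are C_0 ≅ Z^10, C_1 ≅ Z^30, C_2 ≅ Z^20.

∂_1: C_1 → C_0 is given by ∂[p,q] = [q] − [p].
The 10×30 boundary matrix has rank 9 and Smith normal form diag(1,1,1,1,1,1,1,1,1).

∂_2: C_2 → C_1 acts by ∂[p,q,r] = [q,r] − [p,r] + [p,q]. For instance
  ∂efj = fj − ej + ef,
  ∂efi = fi − ei + ef.
As a 30×20 matrix over Z this has rank 20, with invariant factors (1,1,1,1,1,1,1,1,1,1,1,1,1,1,1,1,1,1,1,2).

Now H_k = ker ∂_k / im ∂_{k+1}, so:

  H_0: rank C_0 − rank ∂_1 = 10 − 9 = 1, and the invariant factors of ∂_1 are all 1, so H_0 ≅ Z.
  H_1: rank ker ∂_1 − rank ∂_2 = (30 − 9) − 20 = 1, and ∂_2 has invariant factor 2 > 1, so H_1 ≅ Z ⊕ Z/2Z.
  H_2: rank ker ∂_2 − rank ∂_3 = (20 − 20) − 0 = 0, and there is no ∂_3, so H_2 ≅ 0.

(K is a triangulation of the Klein bottle.)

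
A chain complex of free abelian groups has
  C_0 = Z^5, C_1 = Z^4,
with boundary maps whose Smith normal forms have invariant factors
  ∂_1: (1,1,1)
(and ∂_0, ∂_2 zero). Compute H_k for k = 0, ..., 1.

H_0: b_0 = 5 − 0 − 3 = 2; torsion from ∂_1 factors > 1: none. So H_0 = Z^2.
H_1: b_1 = 4 − 3 − 0 = 1; torsion from ∂_2 factors > 1: none. So H_1 = Z.

H_0 = Z^2,  H_1 = Z.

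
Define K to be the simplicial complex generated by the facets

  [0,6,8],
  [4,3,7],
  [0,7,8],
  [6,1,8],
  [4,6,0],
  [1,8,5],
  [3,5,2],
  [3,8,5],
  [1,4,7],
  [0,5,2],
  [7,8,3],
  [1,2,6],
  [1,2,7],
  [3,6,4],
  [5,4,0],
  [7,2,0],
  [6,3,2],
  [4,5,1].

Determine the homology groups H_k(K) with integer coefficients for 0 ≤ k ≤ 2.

H_0 = Z,  H_1 = Z^2,  H_2 = Z.

Take the total order 0 < 1 < 2 < 3 < 4 < 5 < 6 < 7 < 8 on the vertex set. Then K (dimension 2) consists of the simplices:

  0-simplices (9): [0], [1], [2], [3], [4], [5], [6], [7], [8]
  1-simplices (27): (27 of them)
  2-simplices (18): [0,2,5], [0,2,7], [0,4,5], [0,4,6], [0,6,8], [0,7,8], [1,2,6], [1,2,7], [1,4,5], [1,4,7], [1,5,8], [1,6,8], [2,3,5], [2,3,6], [3,4,6], [3,4,7], [3,5,8], [3,7,8]

Hence C_0 ≅ Z^9, C_1 ≅ Z^27, C_2 ≅ Z^18.

Boundary ∂_1: C_1 → C_0 sends each edge [p,q] (with p < q) to q − p.
The 9×27 boundary matrix has rank 8 and Smith normal form diag(1,1,1,1,1,1,1,1).

∂_2: C_2 → C_1 acts by ∂[p,q,r] = [q,r] − [p,r] + [p,q]. For instance
  ∂[0,4,6] = [4,6] − [0,6] + [0,4],
  ∂[0,2,5] = [2,5] − [0,5] + [0,2].
The 27×18 boundary matrix has rank 17 and Smith normal form diag(1,1,1,1,1,1,1,1,1,1,1,1,1,1,1,1,1).

Now H_k = ker ∂_k / im ∂_{k+1}, so:

  H_0: rank C_0 − rank ∂_1 = 9 − 8 = 1, and the invariant factors of ∂_1 are all 1, so H_0 ≅ Z.
  H_1: rank ker ∂_1 − rank ∂_2 = (27 − 8) − 17 = 2, and the invariant factors of ∂_2 are all 1, so H_1 ≅ Z^2.
  H_2: rank ker ∂_2 − rank ∂_3 = (18 − 17) − 0 = 1, and there is no ∂_3, so H_2 ≅ Z.

(K is a triangulation of the torus T^2.)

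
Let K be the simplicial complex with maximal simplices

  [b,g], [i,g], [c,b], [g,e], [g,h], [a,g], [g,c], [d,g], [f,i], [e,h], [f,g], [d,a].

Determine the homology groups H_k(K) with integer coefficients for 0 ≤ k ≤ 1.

K has 9 vertices, 12 edges.
rank ∂_0 = 0, rank ∂_1 = 8 ⇒ b_0 = 9 − 0 − 8 = 1; all invariant factors of ∂_1 are 1 so no torsion. So H_0 = Z.
rank ∂_1 = 8, rank ∂_2 = 0 ⇒ b_1 = 12 − 8 − 0 = 4. So H_1 = Z^4.

H_0 = Z,  H_1 = Z^4.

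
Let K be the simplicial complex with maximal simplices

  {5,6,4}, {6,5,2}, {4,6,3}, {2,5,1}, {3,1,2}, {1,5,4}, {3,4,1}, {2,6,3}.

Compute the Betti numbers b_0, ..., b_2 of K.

Order the vertices as 1 < 2 < 3 < 4 < 5 < 6. Listing each simplex with vertices in this order, K has dimension 2 with simplices:

  0-simplices (6): [1], [2], [3], [4], [5], [6]
  1-simplices (12): [1,2], [1,3], [1,4], [1,5], [2,3], [2,5], [2,6], [3,4], [3,6], [4,5], [4,6], [5,6]
  2-simplices (8): [1,2,3], [1,2,5], [1,3,4], [1,4,5], [2,3,6], [2,5,6], [3,4,6], [4,5,6]

so the chain groups are C_0 ≅ Z^6, C_1 ≅ Z^12, C_2 ≅ Z^8.

∂_1: C_1 → C_0 sends each edge [p,q] (with p < q) to q − p. For instance
  ∂[4,6] = [6] − [4].
This gives a 6×12 integer matrix of rank 5; reducing to Smith normal form yields diagonal entries (1,1,1,1,1).

Boundary ∂_2: C_2 → C_1 maps a triangle to the signed sum of its edges. For instance
  ∂[3,4,6] = [4,6] − [3,6] + [3,4],
  ∂[4,5,6] = [5,6] − [4,6] + [4,5].
The 12×8 boundary matrix has rank 7 and Smith normal form diag(1,1,1,1,1,1,1).

Reading off H_k = ker ∂_k / im ∂_{k+1}:

  H_0: rank C_0 − rank ∂_1 = 6 − 5 = 1, and the invariant factors of ∂_1 are all 1, so H_0 = Z.
  H_1: rank ker ∂_1 − rank ∂_2 = (12 − 5) − 7 = 0, and the invariant factors of ∂_2 are all 1, so H_1 = 0.
  H_2: rank ker ∂_2 − rank ∂_3 = (8 − 7) − 0 = 1, and there is no ∂_3, so H_2 = Z.

Hence the Betti numbers are b_0 = 1, b_1 = 0, b_2 = 1.

b_0 = 1, b_1 = 0, b_2 = 1.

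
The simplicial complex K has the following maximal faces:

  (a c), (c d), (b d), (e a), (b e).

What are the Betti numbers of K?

Order the vertices as a < b < c < d < e. Listing each simplex with vertices in this order, K has dimension 1 with simplices:

  0-simplices (5): a, b, c, d, e
  1-simplices (5): ac, ae, bd, be, cd

so the chain groups are C_0 ≅ Z^5, C_1 ≅ Z^5.

The boundary map ∂_1: C_1 → C_0 maps an edge to its endpoints' difference, ∂[p,q] = q − p.
As a 5×5 matrix over Z this has rank 4, with invariant factors (1,1,1,1).

From H_k ≅ ker(∂_k) / im(∂_{k+1}) we obtain:

  H_0: rank C_0 − rank ∂_1 = 5 − 4 = 1, and the invariant factors of ∂_1 are all 1, so H_0 ≅ Z.
  H_1: rank ker ∂_1 − rank ∂_2 = (5 − 4) − 0 = 1, and there is no ∂_2, so H_1 ≅ Z.

Hence the Betti numbers are b_0 = 1, b_1 = 1.

b_0 = 1, b_1 = 1.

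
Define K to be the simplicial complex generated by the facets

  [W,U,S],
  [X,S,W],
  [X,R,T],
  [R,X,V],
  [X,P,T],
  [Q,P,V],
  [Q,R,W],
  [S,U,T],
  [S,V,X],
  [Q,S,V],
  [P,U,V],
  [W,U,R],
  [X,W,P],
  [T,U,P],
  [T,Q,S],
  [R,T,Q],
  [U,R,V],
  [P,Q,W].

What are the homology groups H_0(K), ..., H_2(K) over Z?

H_0 = Z,  H_1 = Z^2,  H_2 = Z.

Order the vertices as P < Q < R < S < T < U < V < W < X. Listing each simplex with vertices in this order, K has dimension 2 with simplices:

  0-simplices (9): P, Q, R, S, T, U, V, W, X
  1-simplices (27): PQ, PT, PU, PV, PW, PX, QR, QS, QT, QV, QW, RT, RU, RV, RW, RX, ST, SU, SV, SW, SX, TU, TX, UV, UW, VX, WX
  2-simplices (18): PQV, PQW, PTU, PTX, PUV, PWX, QRT, QRW, QST, QSV, RTX, RUV, RUW, RVX, STU, SUW, SVX, SWX

Hence C_0 ≅ Z^9, C_1 ≅ Z^27, C_2 ≅ Z^18.

Boundary ∂_1: C_1 → C_0 sends each edge [p,q] (with p < q) to q − p. For instance
  ∂SU = U − S.
The 9×27 boundary matrix has rank 8 and Smith normal form diag(1,1,1,1,1,1,1,1).

∂_2: C_2 → C_1 sends each 2-simplex [p,q,r] to [q,r] − [p,r] + [p,q]. For instance
  ∂RUV = UV − RV + RU,
  ∂PQV = QV − PV + PQ.
The resulting 27×18 matrix has rank 17, and its Smith normal form has invariant factors (1,1,1,1,1,1,1,1,1,1,1,1,1,1,1,1,1).

Reading off H_k = ker ∂_k / im ∂_{k+1}:

  H_0: rank C_0 − rank ∂_1 = 9 − 8 = 1, and the invariant factors of ∂_1 are all 1, so H_0 = Z.
  H_1: rank ker ∂_1 − rank ∂_2 = (27 − 8) − 17 = 2, and the invariant factors of ∂_2 are all 1, so H_1 = Z^2.
  H_2: rank ker ∂_2 − rank ∂_3 = (18 − 17) − 0 = 1, and there is no ∂_3, so H_2 = Z.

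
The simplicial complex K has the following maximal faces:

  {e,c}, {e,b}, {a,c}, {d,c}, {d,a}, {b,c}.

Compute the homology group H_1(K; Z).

Fix the vertex order a < b < c < d < e and write every simplex with vertices in increasing order. Then dim K = 1 and the simplices of K are:

  0-simplices (5): a, b, c, d, e
  1-simplices (6): ac, ad, bc, be, cd, ce

giving chain groups C_0 ≅ Z^5, C_1 ≅ Z^6.

∂_1: C_1 → C_0 maps an edge to its endpoints' difference, ∂[p,q] = q − p. For instance
  ∂ce = e − c.
As a 5×6 matrix over Z this has rank 4, with invariant factors (1,1,1,1).

Computing H_k = (kernel of ∂_k) / (image of ∂_{k+1}):

  H_1: rank ker ∂_1 − rank ∂_2 = (6 − 4) − 0 = 2, and there is no ∂_2, so H_1 ≅ Z^2.

(K is a triangulation of a wedge of 2 circles.)

H_1 = Z^2.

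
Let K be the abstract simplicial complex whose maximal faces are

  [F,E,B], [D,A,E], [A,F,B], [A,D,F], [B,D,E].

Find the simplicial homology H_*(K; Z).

H_0 = Z,  H_1 = Z,  H_2 = 0.

We work with the vertex ordering A < B < D < E < F. The simplices of K, each written with vertices in increasing order, are:

  0-simplices (5): A, B, D, E, F
  1-simplices (10): AB, AD, AE, AF, BD, BE, BF, DE, DF, EF
  2-simplices (5): ABF, ADE, ADF, BDE, BEF

Hence C_0 ≅ Z^5, C_1 ≅ Z^10, C_2 ≅ Z^5.

∂_1: C_1 → C_0 maps an edge to its endpoints' difference, ∂[p,q] = q − p.
As a 5×10 matrix over Z this has rank 4, with invariant factors (1,1,1,1).

The boundary map ∂_2: C_2 → C_1 maps a triangle to the signed sum of its edges. For instance
  ∂ABF = BF − AF + AB,
  ∂ADE = DE − AE + AD.
This gives a 10×5 integer matrix of rank 5; reducing to Smith normal form yields diagonal entries (1,1,1,1,1).

From H_k ≅ ker(∂_k) / im(∂_{k+1}) we obtain:

  H_0: rank C_0 − rank ∂_1 = 5 − 4 = 1, and the invariant factors of ∂_1 are all 1, so H_0 ≅ Z.
  H_1: rank ker ∂_1 − rank ∂_2 = (10 − 4) − 5 = 1, and the invariant factors of ∂_2 are all 1, so H_1 ≅ Z.
  H_2: rank ker ∂_2 − rank ∂_3 = (5 − 5) − 0 = 0, and there is no ∂_3, so H_2 ≅ 0.

As a check, the Euler characteristic is 5 − 10 + 5 = 0, which agrees with 1 − 1 + 0 = 0.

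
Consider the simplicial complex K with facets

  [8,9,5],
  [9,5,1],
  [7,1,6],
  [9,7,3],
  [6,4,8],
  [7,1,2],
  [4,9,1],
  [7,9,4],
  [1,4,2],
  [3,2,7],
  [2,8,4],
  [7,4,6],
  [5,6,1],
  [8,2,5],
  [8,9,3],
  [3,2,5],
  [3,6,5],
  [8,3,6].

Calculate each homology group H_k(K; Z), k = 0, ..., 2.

K has 9 vertices, 27 edges, 18 triangles.
rank ∂_0 = 0, rank ∂_1 = 8 ⇒ b_0 = 9 − 0 − 8 = 1; all invariant factors of ∂_1 are 1 so no torsion. So H_0 ≅ Z.
rank ∂_1 = 8, rank ∂_2 = 18 ⇒ b_1 = 27 − 8 − 18 = 1; ∂_2 has invariant factor(s) [2] giving torsion. So H_1 ≅ Z ⊕ Z/2Z.
rank ∂_2 = 18, rank ∂_3 = 0 ⇒ b_2 = 18 − 18 − 0 = 0. So H_2 ≅ 0.

H_0 ≅ Z,  H_1 ≅ Z ⊕ Z/2Z,  H_2 = 0.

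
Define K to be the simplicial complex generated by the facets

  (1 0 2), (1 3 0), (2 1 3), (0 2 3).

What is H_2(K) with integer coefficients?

Take the total order 0 < 1 < 2 < 3 on the vertex set. Then K (dimension 2) consists of the simplices:

  0-simplices (4): [0], [1], [2], [3]
  1-simplices (6): [0,1], [0,2], [0,3], [1,2], [1,3], [2,3]
  2-simplices (4): [0,1,2], [0,1,3], [0,2,3], [1,2,3]

giving chain groups C_0 ≅ Z^4, C_1 ≅ Z^6, C_2 ≅ Z^4.

The boundary map ∂_1: C_1 → C_0 maps an edge to its endpoints' difference, ∂[p,q] = q − p.
This gives a 4×6 integer matrix of rank 3; reducing to Smith normal form yields diagonal entries (1,1,1).

∂_2: C_2 → C_1 sends each 2-simplex [p,q,r] to [q,r] − [p,r] + [p,q]. For instance
  ∂[0,1,2] = [1,2] − [0,2] + [0,1],
  ∂[1,2,3] = [2,3] − [1,3] + [1,2].
This gives a 6×4 integer matrix of rank 3; reducing to Smith normal form yields diagonal entries (1,1,1).

Computing H_k = (kernel of ∂_k) / (image of ∂_{k+1}):

  H_2: rank ker ∂_2 − rank ∂_3 = (4 − 3) − 0 = 1, and there is no ∂_3, so H_2 = Z.

H_2 = Z.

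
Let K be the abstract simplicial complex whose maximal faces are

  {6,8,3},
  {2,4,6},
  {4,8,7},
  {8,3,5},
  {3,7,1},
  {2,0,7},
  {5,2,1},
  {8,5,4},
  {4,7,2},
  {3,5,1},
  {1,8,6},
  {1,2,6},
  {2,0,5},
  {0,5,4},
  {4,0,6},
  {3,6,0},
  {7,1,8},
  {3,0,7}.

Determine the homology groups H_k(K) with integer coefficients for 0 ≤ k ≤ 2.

H_0 = Z,  H_1 = Z ⊕ Z/2,  H_2 = 0.

Take the total order 0 < 1 < 2 < 3 < 4 < 5 < 6 < 7 < 8 on the vertex set. Then K (dimension 2) consists of the simplices:

  0-simplices (9): [0], [1], [2], [3], [4], [5], [6], [7], [8]
  1-simplices (27): (27 of them)
  2-simplices (18): [0,2,5], [0,2,7], [0,3,6], [0,3,7], [0,4,5], [0,4,6], [1,2,5], [1,2,6], [1,3,5], [1,3,7], [1,6,8], [1,7,8], [2,4,6], [2,4,7], [3,5,8], [3,6,8], [4,5,8], [4,7,8]

giving chain groups C_0 ≅ Z^9, C_1 ≅ Z^27, C_2 ≅ Z^18.

The boundary map ∂_1: C_1 → C_0 maps an edge to its endpoints' difference, ∂[p,q] = q − p. For instance
  ∂[0,3] = [3] − [0].
The resulting 9×27 matrix has rank 8, and its Smith normal form has invariant factors (1,1,1,1,1,1,1,1).

The boundary map ∂_2: C_2 → C_1 acts by ∂[p,q,r] = [q,r] − [p,r] + [p,q]. For instance
  ∂[2,4,7] = [4,7] − [2,7] + [2,4],
  ∂[1,2,6] = [2,6] − [1,6] + [1,2].
As a 27×18 matrix over Z this has rank 18, with invariant factors (1,1,1,1,1,1,1,1,1,1,1,1,1,1,1,1,1,2).

From H_k ≅ ker(∂_k) / im(∂_{k+1}) we obtain:

  H_0: rank C_0 − rank ∂_1 = 9 − 8 = 1, and the invariant factors of ∂_1 are all 1, so H_0 = Z.
  H_1: rank ker ∂_1 − rank ∂_2 = (27 − 8) − 18 = 1, and ∂_2 has invariant factor 2 > 1, so H_1 = Z ⊕ Z/2.
  H_2: rank ker ∂_2 − rank ∂_3 = (18 − 18) − 0 = 0, and there is no ∂_3, so H_2 = 0.

(K is a triangulation of the Klein bottle.)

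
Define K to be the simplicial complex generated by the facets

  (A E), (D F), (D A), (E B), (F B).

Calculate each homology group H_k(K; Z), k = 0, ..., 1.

Order the vertices as A < B < D < E < F. Listing each simplex with vertices in this order, K has dimension 1 with simplices:

  0-simplices (5): A, B, D, E, F
  1-simplices (5): AD, AE, BE, BF, DF

so the chain groups are C_0 ≅ Z^5, C_1 ≅ Z^5.

Boundary ∂_1: C_1 → C_0 maps an edge to its endpoints' difference, ∂[p,q] = q − p. For instance
  ∂DF = F − D.
As a 5×5 matrix over Z this has rank 4, with invariant factors (1,1,1,1).

From H_k ≅ ker(∂_k) / im(∂_{k+1}) we obtain:

  H_0: rank C_0 − rank ∂_1 = 5 − 4 = 1, and the invariant factors of ∂_1 are all 1, so H_0 = Z.
  H_1: rank ker ∂_1 − rank ∂_2 = (5 − 4) − 0 = 1, and there is no ∂_2, so H_1 = Z.

As a check, the Euler characteristic is 5 − 5 = 0, which agrees with 1 − 1 = 0.

H_0 ≅ Z,  H_1 ≅ Z.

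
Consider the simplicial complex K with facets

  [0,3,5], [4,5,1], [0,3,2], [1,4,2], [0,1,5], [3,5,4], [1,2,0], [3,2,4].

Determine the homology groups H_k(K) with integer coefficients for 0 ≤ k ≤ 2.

H_0 ≅ Z,  H_1 = 0,  H_2 ≅ Z.

K has 6 vertices, 12 edges, 8 triangles.
rank ∂_0 = 0, rank ∂_1 = 5 ⇒ b_0 = 6 − 0 − 5 = 1; all invariant factors of ∂_1 are 1 so no torsion. So H_0 ≅ Z.
rank ∂_1 = 5, rank ∂_2 = 7 ⇒ b_1 = 12 − 5 − 7 = 0; all invariant factors of ∂_2 are 1 so no torsion. So H_1 ≅ 0.
rank ∂_2 = 7, rank ∂_3 = 0 ⇒ b_2 = 8 − 7 − 0 = 1. So H_2 ≅ Z.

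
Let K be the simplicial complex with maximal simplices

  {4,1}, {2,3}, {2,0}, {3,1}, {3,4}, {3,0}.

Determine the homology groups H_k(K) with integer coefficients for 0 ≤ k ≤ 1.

H_0 ≅ Z,  H_1 ≅ Z^2.

K has 5 vertices, 6 edges.
rank ∂_0 = 0, rank ∂_1 = 4 ⇒ b_0 = 5 − 0 − 4 = 1; all invariant factors of ∂_1 are 1 so no torsion. So H_0 = Z.
rank ∂_1 = 4, rank ∂_2 = 0 ⇒ b_1 = 6 − 4 − 0 = 2. So H_1 = Z^2.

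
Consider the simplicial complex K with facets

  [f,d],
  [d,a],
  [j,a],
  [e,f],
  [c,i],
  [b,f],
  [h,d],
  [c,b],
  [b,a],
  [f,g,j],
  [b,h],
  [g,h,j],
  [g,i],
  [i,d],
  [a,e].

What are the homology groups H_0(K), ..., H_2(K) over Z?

Fix the vertex order a < b < c < d < e < f < g < h < i < j and write every simplex with vertices in increasing order. Then dim K = 2 and the simplices of K are:

  0-simplices (10): a, b, c, d, e, f, g, h, i, j
  1-simplices (18): ab, ad, ae, aj, bc, bf, bh, ci, df, dh, di, ef, fg, fj, gh, gi, gj, hj
  2-simplices (2): fgj, ghj

giving chain groups C_0 ≅ Z^10, C_1 ≅ Z^18, C_2 ≅ Z^2.

Boundary ∂_1: C_1 → C_0 maps an edge to its endpoints' difference, ∂[p,q] = q − p. For instance
  ∂bh = h − b.
The resulting 10×18 matrix has rank 9, and its Smith normal form has invariant factors (1,1,1,1,1,1,1,1,1).

∂_2: C_2 → C_1 sends each 2-simplex [p,q,r] to [q,r] − [p,r] + [p,q]. For instance
  ∂ghj = hj − gj + gh,
  ∂fgj = gj − fj + fg.
This gives a 18×2 integer matrix of rank 2; reducing to Smith normal form yields diagonal entries (1,1).

Computing H_k = (kernel of ∂_k) / (image of ∂_{k+1}):

  H_0: rank C_0 − rank ∂_1 = 10 − 9 = 1, and the invariant factors of ∂_1 are all 1, so H_0 ≅ Z.
  H_1: rank ker ∂_1 − rank ∂_2 = (18 − 9) − 2 = 7, and the invariant factors of ∂_2 are all 1, so H_1 ≅ Z^7.
  H_2: rank ker ∂_2 − rank ∂_3 = (2 − 2) − 0 = 0, and there is no ∂_3, so H_2 ≅ 0.

H_0 = Z,  H_1 = Z^7,  H_2 = 0.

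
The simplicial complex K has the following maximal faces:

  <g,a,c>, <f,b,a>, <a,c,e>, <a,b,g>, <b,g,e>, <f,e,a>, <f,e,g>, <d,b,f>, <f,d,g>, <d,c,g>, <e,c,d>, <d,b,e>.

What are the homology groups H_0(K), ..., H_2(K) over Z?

H_0 = Z,  H_1 = Z/2Z,  H_2 = 0.

Take the total order a < b < c < d < e < f < g on the vertex set. Then K (dimension 2) consists of the simplices:

  0-simplices (7): a, b, c, d, e, f, g
  1-simplices (18): ab, ac, ae, af, ag, bd, be, bf, bg, cd, ce, cg, de, df, dg, ef, eg, fg
  2-simplices (12): abf, abg, ace, acg, aef, bde, bdf, beg, cde, cdg, dfg, efg

Hence C_0 ≅ Z^7, C_1 ≅ Z^18, C_2 ≅ Z^12.

The boundary map ∂_1: C_1 → C_0 is given by ∂[p,q] = [q] − [p].
This gives a 7×18 integer matrix of rank 6; reducing to Smith normal form yields diagonal entries (1,1,1,1,1,1).

Boundary ∂_2: C_2 → C_1 sends each 2-simplex [p,q,r] to [q,r] − [p,r] + [p,q]. For instance
  ∂cdg = dg − cg + cd,
  ∂ace = ce − ae + ac.
This gives a 18×12 integer matrix of rank 12; reducing to Smith normal form yields diagonal entries (1,1,1,1,1,1,1,1,1,1,1,2).

Computing H_k = (kernel of ∂_k) / (image of ∂_{k+1}):

  H_0: rank C_0 − rank ∂_1 = 7 − 6 = 1, and the invariant factors of ∂_1 are all 1, so H_0 ≅ Z.
  H_1: rank ker ∂_1 − rank ∂_2 = (18 − 6) − 12 = 0, and ∂_2 has invariant factor 2 > 1, so H_1 ≅ Z/2Z.
  H_2: rank ker ∂_2 − rank ∂_3 = (12 − 12) − 0 = 0, and there is no ∂_3, so H_2 ≅ 0.

(K is a triangulation of the real projective plane RP^2.)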